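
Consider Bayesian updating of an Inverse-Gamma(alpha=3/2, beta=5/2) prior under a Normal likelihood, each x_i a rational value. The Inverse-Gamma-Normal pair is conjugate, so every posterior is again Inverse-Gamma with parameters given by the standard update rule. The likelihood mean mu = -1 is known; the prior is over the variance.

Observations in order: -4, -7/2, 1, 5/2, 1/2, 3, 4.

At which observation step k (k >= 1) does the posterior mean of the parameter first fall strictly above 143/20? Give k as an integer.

obs 1: x=-4 → posterior Inverse-Gamma(2, 7)
obs 2: x=-7/2 → posterior Inverse-Gamma(5/2, 81/8)
obs 3: x=1 → posterior Inverse-Gamma(3, 97/8)
obs 4: x=5/2 → posterior Inverse-Gamma(7/2, 73/4)
obs 5: x=1/2 → posterior Inverse-Gamma(4, 155/8)
obs 6: x=3 → posterior Inverse-Gamma(9/2, 219/8)
obs 7: x=4 → posterior Inverse-Gamma(5, 319/8)

k = 4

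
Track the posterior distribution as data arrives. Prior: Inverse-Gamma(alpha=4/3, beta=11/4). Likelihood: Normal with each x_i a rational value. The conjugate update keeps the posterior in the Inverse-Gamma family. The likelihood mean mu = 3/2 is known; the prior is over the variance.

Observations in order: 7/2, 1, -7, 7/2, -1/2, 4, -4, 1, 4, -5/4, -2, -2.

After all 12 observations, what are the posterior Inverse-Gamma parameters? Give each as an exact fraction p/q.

alpha=22/3, beta=2641/32

obs 1: x=7/2 → posterior Inverse-Gamma(11/6, 19/4)
obs 2: x=1 → posterior Inverse-Gamma(7/3, 39/8)
obs 3: x=-7 → posterior Inverse-Gamma(17/6, 41)
obs 4: x=7/2 → posterior Inverse-Gamma(10/3, 43)
obs 5: x=-1/2 → posterior Inverse-Gamma(23/6, 45)
obs 6: x=4 → posterior Inverse-Gamma(13/3, 385/8)
obs 7: x=-4 → posterior Inverse-Gamma(29/6, 253/4)
obs 8: x=1 → posterior Inverse-Gamma(16/3, 507/8)
obs 9: x=4 → posterior Inverse-Gamma(35/6, 133/2)
obs 10: x=-5/4 → posterior Inverse-Gamma(19/3, 2249/32)
obs 11: x=-2 → posterior Inverse-Gamma(41/6, 2445/32)
obs 12: x=-2 → posterior Inverse-Gamma(22/3, 2641/32)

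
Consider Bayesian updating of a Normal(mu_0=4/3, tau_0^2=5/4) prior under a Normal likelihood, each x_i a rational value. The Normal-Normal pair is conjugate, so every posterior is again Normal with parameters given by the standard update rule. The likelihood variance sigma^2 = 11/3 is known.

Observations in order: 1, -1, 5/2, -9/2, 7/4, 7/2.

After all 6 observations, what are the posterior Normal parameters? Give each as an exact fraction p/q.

obs 1: x=1 → posterior Normal(221/177, 55/59)
obs 2: x=-1 → posterior Normal(88/111, 55/74)
obs 3: x=5/2 → posterior Normal(577/534, 55/89)
obs 4: x=-9/2 → posterior Normal(43/156, 55/104)
obs 5: x=7/4 → posterior Normal(659/1428, 55/119)
obs 6: x=7/2 → posterior Normal(1289/1608, 55/134)

mu_0=1289/1608, tau_0^2=55/134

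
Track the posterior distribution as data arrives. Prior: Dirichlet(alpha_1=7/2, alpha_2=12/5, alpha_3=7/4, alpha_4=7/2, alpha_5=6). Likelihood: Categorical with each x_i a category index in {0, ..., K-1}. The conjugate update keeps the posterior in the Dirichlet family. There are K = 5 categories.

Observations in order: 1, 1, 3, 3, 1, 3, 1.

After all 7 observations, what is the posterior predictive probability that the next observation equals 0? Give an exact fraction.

10/69

obs 1: x=1 → posterior Dirichlet(7/2, 17/5, 7/4, 7/2, 6)
obs 2: x=1 → posterior Dirichlet(7/2, 22/5, 7/4, 7/2, 6)
obs 3: x=3 → posterior Dirichlet(7/2, 22/5, 7/4, 9/2, 6)
obs 4: x=3 → posterior Dirichlet(7/2, 22/5, 7/4, 11/2, 6)
obs 5: x=1 → posterior Dirichlet(7/2, 27/5, 7/4, 11/2, 6)
obs 6: x=3 → posterior Dirichlet(7/2, 27/5, 7/4, 13/2, 6)
obs 7: x=1 → posterior Dirichlet(7/2, 32/5, 7/4, 13/2, 6)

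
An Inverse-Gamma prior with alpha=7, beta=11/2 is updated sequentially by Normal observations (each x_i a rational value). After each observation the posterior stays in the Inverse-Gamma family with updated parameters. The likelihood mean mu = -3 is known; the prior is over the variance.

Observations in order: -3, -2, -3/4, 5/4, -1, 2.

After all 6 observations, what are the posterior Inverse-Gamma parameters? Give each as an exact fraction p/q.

obs 1: x=-3 → posterior Inverse-Gamma(15/2, 11/2)
obs 2: x=-2 → posterior Inverse-Gamma(8, 6)
obs 3: x=-3/4 → posterior Inverse-Gamma(17/2, 273/32)
obs 4: x=5/4 → posterior Inverse-Gamma(9, 281/16)
obs 5: x=-1 → posterior Inverse-Gamma(19/2, 313/16)
obs 6: x=2 → posterior Inverse-Gamma(10, 513/16)

alpha=10, beta=513/16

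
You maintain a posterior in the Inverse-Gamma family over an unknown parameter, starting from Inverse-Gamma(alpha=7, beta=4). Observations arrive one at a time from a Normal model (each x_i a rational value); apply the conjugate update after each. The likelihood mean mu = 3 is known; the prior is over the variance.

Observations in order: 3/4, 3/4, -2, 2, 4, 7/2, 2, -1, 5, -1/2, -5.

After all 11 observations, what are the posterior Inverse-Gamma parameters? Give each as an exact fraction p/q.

alpha=25/2, beta=1141/16

obs 1: x=3/4 → posterior Inverse-Gamma(15/2, 209/32)
obs 2: x=3/4 → posterior Inverse-Gamma(8, 145/16)
obs 3: x=-2 → posterior Inverse-Gamma(17/2, 345/16)
obs 4: x=2 → posterior Inverse-Gamma(9, 353/16)
obs 5: x=4 → posterior Inverse-Gamma(19/2, 361/16)
obs 6: x=7/2 → posterior Inverse-Gamma(10, 363/16)
obs 7: x=2 → posterior Inverse-Gamma(21/2, 371/16)
obs 8: x=-1 → posterior Inverse-Gamma(11, 499/16)
obs 9: x=5 → posterior Inverse-Gamma(23/2, 531/16)
obs 10: x=-1/2 → posterior Inverse-Gamma(12, 629/16)
obs 11: x=-5 → posterior Inverse-Gamma(25/2, 1141/16)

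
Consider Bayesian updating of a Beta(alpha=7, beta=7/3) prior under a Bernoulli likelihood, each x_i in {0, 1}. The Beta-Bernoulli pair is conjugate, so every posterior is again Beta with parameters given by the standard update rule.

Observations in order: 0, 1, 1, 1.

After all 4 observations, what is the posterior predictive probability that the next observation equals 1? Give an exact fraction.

obs 1: x=0 → posterior Beta(7, 10/3)
obs 2: x=1 → posterior Beta(8, 10/3)
obs 3: x=1 → posterior Beta(9, 10/3)
obs 4: x=1 → posterior Beta(10, 10/3)

3/4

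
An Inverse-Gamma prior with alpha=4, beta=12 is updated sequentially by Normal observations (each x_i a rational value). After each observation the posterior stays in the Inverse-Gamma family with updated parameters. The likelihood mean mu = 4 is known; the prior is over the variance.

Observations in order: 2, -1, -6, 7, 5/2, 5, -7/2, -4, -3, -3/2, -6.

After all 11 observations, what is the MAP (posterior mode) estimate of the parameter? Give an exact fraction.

1859/84

obs 1: x=2 → posterior Inverse-Gamma(9/2, 14)
obs 2: x=-1 → posterior Inverse-Gamma(5, 53/2)
obs 3: x=-6 → posterior Inverse-Gamma(11/2, 153/2)
obs 4: x=7 → posterior Inverse-Gamma(6, 81)
obs 5: x=5/2 → posterior Inverse-Gamma(13/2, 657/8)
obs 6: x=5 → posterior Inverse-Gamma(7, 661/8)
obs 7: x=-7/2 → posterior Inverse-Gamma(15/2, 443/4)
obs 8: x=-4 → posterior Inverse-Gamma(8, 571/4)
obs 9: x=-3 → posterior Inverse-Gamma(17/2, 669/4)
obs 10: x=-3/2 → posterior Inverse-Gamma(9, 1459/8)
obs 11: x=-6 → posterior Inverse-Gamma(19/2, 1859/8)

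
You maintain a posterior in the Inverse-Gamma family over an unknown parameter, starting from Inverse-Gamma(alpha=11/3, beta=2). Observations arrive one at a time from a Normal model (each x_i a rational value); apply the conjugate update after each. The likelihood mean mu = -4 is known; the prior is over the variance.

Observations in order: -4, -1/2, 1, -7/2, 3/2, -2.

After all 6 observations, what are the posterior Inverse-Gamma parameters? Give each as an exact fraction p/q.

alpha=20/3, beta=303/8

obs 1: x=-4 → posterior Inverse-Gamma(25/6, 2)
obs 2: x=-1/2 → posterior Inverse-Gamma(14/3, 65/8)
obs 3: x=1 → posterior Inverse-Gamma(31/6, 165/8)
obs 4: x=-7/2 → posterior Inverse-Gamma(17/3, 83/4)
obs 5: x=3/2 → posterior Inverse-Gamma(37/6, 287/8)
obs 6: x=-2 → posterior Inverse-Gamma(20/3, 303/8)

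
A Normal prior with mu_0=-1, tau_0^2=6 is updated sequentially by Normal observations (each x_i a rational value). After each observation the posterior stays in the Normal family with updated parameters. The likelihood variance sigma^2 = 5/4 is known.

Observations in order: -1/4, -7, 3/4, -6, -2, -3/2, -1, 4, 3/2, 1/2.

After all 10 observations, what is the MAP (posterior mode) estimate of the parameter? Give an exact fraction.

obs 1: x=-1/4 → posterior Normal(-11/29, 30/29)
obs 2: x=-7 → posterior Normal(-179/53, 30/53)
obs 3: x=3/4 → posterior Normal(-23/11, 30/77)
obs 4: x=-6 → posterior Normal(-305/101, 30/101)
obs 5: x=-2 → posterior Normal(-353/125, 6/25)
obs 6: x=-3/2 → posterior Normal(-389/149, 30/149)
obs 7: x=-1 → posterior Normal(-413/173, 30/173)
obs 8: x=4 → posterior Normal(-317/197, 30/197)
obs 9: x=3/2 → posterior Normal(-281/221, 30/221)
obs 10: x=1/2 → posterior Normal(-269/245, 6/49)

-269/245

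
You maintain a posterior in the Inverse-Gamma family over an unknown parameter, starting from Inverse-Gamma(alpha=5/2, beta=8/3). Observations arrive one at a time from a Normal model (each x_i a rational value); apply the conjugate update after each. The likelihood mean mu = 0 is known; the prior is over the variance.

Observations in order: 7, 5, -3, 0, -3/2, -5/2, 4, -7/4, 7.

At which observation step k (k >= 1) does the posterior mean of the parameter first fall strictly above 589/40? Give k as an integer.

obs 1: x=7 → posterior Inverse-Gamma(3, 163/6)
obs 2: x=5 → posterior Inverse-Gamma(7/2, 119/3)
obs 3: x=-3 → posterior Inverse-Gamma(4, 265/6)
obs 4: x=0 → posterior Inverse-Gamma(9/2, 265/6)
obs 5: x=-3/2 → posterior Inverse-Gamma(5, 1087/24)
obs 6: x=-5/2 → posterior Inverse-Gamma(11/2, 581/12)
obs 7: x=4 → posterior Inverse-Gamma(6, 677/12)
obs 8: x=-7/4 → posterior Inverse-Gamma(13/2, 5563/96)
obs 9: x=7 → posterior Inverse-Gamma(7, 7915/96)

k = 2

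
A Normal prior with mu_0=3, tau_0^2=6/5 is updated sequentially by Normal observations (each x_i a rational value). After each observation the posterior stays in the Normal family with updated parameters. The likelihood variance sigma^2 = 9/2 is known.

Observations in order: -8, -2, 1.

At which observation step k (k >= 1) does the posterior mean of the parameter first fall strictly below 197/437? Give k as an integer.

obs 1: x=-8 → posterior Normal(13/19, 18/19)
obs 2: x=-2 → posterior Normal(5/23, 18/23)
obs 3: x=1 → posterior Normal(1/3, 2/3)

k = 2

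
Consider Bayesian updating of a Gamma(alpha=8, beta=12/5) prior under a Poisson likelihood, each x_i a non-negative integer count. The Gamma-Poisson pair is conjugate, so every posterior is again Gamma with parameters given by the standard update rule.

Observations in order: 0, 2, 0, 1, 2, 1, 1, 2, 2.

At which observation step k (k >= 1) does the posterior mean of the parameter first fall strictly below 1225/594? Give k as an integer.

obs 1: x=0 → posterior Gamma(8, 17/5)
obs 2: x=2 → posterior Gamma(10, 22/5)
obs 3: x=0 → posterior Gamma(10, 27/5)
obs 4: x=1 → posterior Gamma(11, 32/5)
obs 5: x=2 → posterior Gamma(13, 37/5)
obs 6: x=1 → posterior Gamma(14, 42/5)
obs 7: x=1 → posterior Gamma(15, 47/5)
obs 8: x=2 → posterior Gamma(17, 52/5)
obs 9: x=2 → posterior Gamma(19, 57/5)

k = 3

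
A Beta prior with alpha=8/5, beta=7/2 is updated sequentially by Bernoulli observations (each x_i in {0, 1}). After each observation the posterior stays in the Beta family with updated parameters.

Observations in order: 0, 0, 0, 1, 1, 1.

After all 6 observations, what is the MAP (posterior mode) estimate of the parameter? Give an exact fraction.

36/91

obs 1: x=0 → posterior Beta(8/5, 9/2)
obs 2: x=0 → posterior Beta(8/5, 11/2)
obs 3: x=0 → posterior Beta(8/5, 13/2)
obs 4: x=1 → posterior Beta(13/5, 13/2)
obs 5: x=1 → posterior Beta(18/5, 13/2)
obs 6: x=1 → posterior Beta(23/5, 13/2)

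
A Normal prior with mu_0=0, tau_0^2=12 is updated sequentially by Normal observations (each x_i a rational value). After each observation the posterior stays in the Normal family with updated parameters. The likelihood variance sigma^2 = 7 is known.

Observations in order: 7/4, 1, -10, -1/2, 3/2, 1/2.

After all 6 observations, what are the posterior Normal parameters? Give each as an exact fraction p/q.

mu_0=-69/79, tau_0^2=84/79

obs 1: x=7/4 → posterior Normal(21/19, 84/19)
obs 2: x=1 → posterior Normal(33/31, 84/31)
obs 3: x=-10 → posterior Normal(-87/43, 84/43)
obs 4: x=-1/2 → posterior Normal(-93/55, 84/55)
obs 5: x=3/2 → posterior Normal(-75/67, 84/67)
obs 6: x=1/2 → posterior Normal(-69/79, 84/79)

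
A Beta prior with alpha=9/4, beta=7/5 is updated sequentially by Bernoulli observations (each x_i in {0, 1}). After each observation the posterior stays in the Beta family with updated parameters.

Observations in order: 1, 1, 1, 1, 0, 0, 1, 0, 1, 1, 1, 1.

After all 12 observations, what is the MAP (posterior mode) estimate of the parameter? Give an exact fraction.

205/273

obs 1: x=1 → posterior Beta(13/4, 7/5)
obs 2: x=1 → posterior Beta(17/4, 7/5)
obs 3: x=1 → posterior Beta(21/4, 7/5)
obs 4: x=1 → posterior Beta(25/4, 7/5)
obs 5: x=0 → posterior Beta(25/4, 12/5)
obs 6: x=0 → posterior Beta(25/4, 17/5)
obs 7: x=1 → posterior Beta(29/4, 17/5)
obs 8: x=0 → posterior Beta(29/4, 22/5)
obs 9: x=1 → posterior Beta(33/4, 22/5)
obs 10: x=1 → posterior Beta(37/4, 22/5)
obs 11: x=1 → posterior Beta(41/4, 22/5)
obs 12: x=1 → posterior Beta(45/4, 22/5)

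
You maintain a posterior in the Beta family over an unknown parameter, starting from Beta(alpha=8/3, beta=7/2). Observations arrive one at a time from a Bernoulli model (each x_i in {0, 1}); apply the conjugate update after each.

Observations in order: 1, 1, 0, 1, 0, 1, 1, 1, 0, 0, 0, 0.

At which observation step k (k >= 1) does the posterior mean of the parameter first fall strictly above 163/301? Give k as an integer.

k = 2

obs 1: x=1 → posterior Beta(11/3, 7/2)
obs 2: x=1 → posterior Beta(14/3, 7/2)
obs 3: x=0 → posterior Beta(14/3, 9/2)
obs 4: x=1 → posterior Beta(17/3, 9/2)
obs 5: x=0 → posterior Beta(17/3, 11/2)
obs 6: x=1 → posterior Beta(20/3, 11/2)
obs 7: x=1 → posterior Beta(23/3, 11/2)
obs 8: x=1 → posterior Beta(26/3, 11/2)
obs 9: x=0 → posterior Beta(26/3, 13/2)
obs 10: x=0 → posterior Beta(26/3, 15/2)
obs 11: x=0 → posterior Beta(26/3, 17/2)
obs 12: x=0 → posterior Beta(26/3, 19/2)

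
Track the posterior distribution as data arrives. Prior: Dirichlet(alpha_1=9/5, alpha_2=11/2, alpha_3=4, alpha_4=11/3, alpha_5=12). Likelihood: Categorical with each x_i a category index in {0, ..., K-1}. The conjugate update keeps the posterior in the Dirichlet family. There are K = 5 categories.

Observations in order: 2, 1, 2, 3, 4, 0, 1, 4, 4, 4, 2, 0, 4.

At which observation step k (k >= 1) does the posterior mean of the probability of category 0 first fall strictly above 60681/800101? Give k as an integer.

k = 6

obs 1: x=2 → posterior Dirichlet(9/5, 11/2, 5, 11/3, 12)
obs 2: x=1 → posterior Dirichlet(9/5, 13/2, 5, 11/3, 12)
obs 3: x=2 → posterior Dirichlet(9/5, 13/2, 6, 11/3, 12)
obs 4: x=3 → posterior Dirichlet(9/5, 13/2, 6, 14/3, 12)
obs 5: x=4 → posterior Dirichlet(9/5, 13/2, 6, 14/3, 13)
obs 6: x=0 → posterior Dirichlet(14/5, 13/2, 6, 14/3, 13)
obs 7: x=1 → posterior Dirichlet(14/5, 15/2, 6, 14/3, 13)
obs 8: x=4 → posterior Dirichlet(14/5, 15/2, 6, 14/3, 14)
obs 9: x=4 → posterior Dirichlet(14/5, 15/2, 6, 14/3, 15)
obs 10: x=4 → posterior Dirichlet(14/5, 15/2, 6, 14/3, 16)
obs 11: x=2 → posterior Dirichlet(14/5, 15/2, 7, 14/3, 16)
obs 12: x=0 → posterior Dirichlet(19/5, 15/2, 7, 14/3, 16)
obs 13: x=4 → posterior Dirichlet(19/5, 15/2, 7, 14/3, 17)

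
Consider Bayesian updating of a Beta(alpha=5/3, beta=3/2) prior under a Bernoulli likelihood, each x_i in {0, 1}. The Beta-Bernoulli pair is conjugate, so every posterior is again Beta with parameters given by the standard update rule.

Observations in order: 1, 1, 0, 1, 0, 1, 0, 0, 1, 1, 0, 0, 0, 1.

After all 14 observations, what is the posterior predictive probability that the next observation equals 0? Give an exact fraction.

51/103

obs 1: x=1 → posterior Beta(8/3, 3/2)
obs 2: x=1 → posterior Beta(11/3, 3/2)
obs 3: x=0 → posterior Beta(11/3, 5/2)
obs 4: x=1 → posterior Beta(14/3, 5/2)
obs 5: x=0 → posterior Beta(14/3, 7/2)
obs 6: x=1 → posterior Beta(17/3, 7/2)
obs 7: x=0 → posterior Beta(17/3, 9/2)
obs 8: x=0 → posterior Beta(17/3, 11/2)
obs 9: x=1 → posterior Beta(20/3, 11/2)
obs 10: x=1 → posterior Beta(23/3, 11/2)
obs 11: x=0 → posterior Beta(23/3, 13/2)
obs 12: x=0 → posterior Beta(23/3, 15/2)
obs 13: x=0 → posterior Beta(23/3, 17/2)
obs 14: x=1 → posterior Beta(26/3, 17/2)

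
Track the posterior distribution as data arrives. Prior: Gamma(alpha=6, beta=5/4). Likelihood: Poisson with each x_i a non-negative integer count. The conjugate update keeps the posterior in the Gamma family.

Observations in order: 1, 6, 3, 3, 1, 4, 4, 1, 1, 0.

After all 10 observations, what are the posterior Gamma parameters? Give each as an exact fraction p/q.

alpha=30, beta=45/4

obs 1: x=1 → posterior Gamma(7, 9/4)
obs 2: x=6 → posterior Gamma(13, 13/4)
obs 3: x=3 → posterior Gamma(16, 17/4)
obs 4: x=3 → posterior Gamma(19, 21/4)
obs 5: x=1 → posterior Gamma(20, 25/4)
obs 6: x=4 → posterior Gamma(24, 29/4)
obs 7: x=4 → posterior Gamma(28, 33/4)
obs 8: x=1 → posterior Gamma(29, 37/4)
obs 9: x=1 → posterior Gamma(30, 41/4)
obs 10: x=0 → posterior Gamma(30, 45/4)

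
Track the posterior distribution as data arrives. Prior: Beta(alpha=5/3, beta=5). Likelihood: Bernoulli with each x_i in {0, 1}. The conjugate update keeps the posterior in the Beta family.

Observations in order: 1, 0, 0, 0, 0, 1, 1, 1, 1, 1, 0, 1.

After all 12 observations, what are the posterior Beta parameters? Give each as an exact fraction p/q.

obs 1: x=1 → posterior Beta(8/3, 5)
obs 2: x=0 → posterior Beta(8/3, 6)
obs 3: x=0 → posterior Beta(8/3, 7)
obs 4: x=0 → posterior Beta(8/3, 8)
obs 5: x=0 → posterior Beta(8/3, 9)
obs 6: x=1 → posterior Beta(11/3, 9)
obs 7: x=1 → posterior Beta(14/3, 9)
obs 8: x=1 → posterior Beta(17/3, 9)
obs 9: x=1 → posterior Beta(20/3, 9)
obs 10: x=1 → posterior Beta(23/3, 9)
obs 11: x=0 → posterior Beta(23/3, 10)
obs 12: x=1 → posterior Beta(26/3, 10)

alpha=26/3, beta=10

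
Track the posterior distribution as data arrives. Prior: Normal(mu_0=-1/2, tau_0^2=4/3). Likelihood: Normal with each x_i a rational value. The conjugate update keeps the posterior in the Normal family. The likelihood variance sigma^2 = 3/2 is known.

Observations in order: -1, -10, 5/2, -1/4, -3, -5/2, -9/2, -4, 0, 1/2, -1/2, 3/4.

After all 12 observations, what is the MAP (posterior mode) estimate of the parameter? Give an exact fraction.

-361/210

obs 1: x=-1 → posterior Normal(-25/34, 12/17)
obs 2: x=-10 → posterior Normal(-37/10, 12/25)
obs 3: x=5/2 → posterior Normal(-145/66, 4/11)
obs 4: x=-1/4 → posterior Normal(-149/82, 12/41)
obs 5: x=-3 → posterior Normal(-197/98, 12/49)
obs 6: x=-5/2 → posterior Normal(-79/38, 4/19)
obs 7: x=-9/2 → posterior Normal(-309/130, 12/65)
obs 8: x=-4 → posterior Normal(-373/146, 12/73)
obs 9: x=0 → posterior Normal(-373/162, 4/27)
obs 10: x=1/2 → posterior Normal(-365/178, 12/89)
obs 11: x=-1/2 → posterior Normal(-373/194, 12/97)
obs 12: x=3/4 → posterior Normal(-361/210, 4/35)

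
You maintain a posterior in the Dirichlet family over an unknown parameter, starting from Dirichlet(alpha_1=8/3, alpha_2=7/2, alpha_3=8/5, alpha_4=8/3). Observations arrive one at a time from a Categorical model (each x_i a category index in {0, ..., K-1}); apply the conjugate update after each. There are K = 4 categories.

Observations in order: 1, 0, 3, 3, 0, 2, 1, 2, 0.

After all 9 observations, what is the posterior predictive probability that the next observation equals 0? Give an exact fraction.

obs 1: x=1 → posterior Dirichlet(8/3, 9/2, 8/5, 8/3)
obs 2: x=0 → posterior Dirichlet(11/3, 9/2, 8/5, 8/3)
obs 3: x=3 → posterior Dirichlet(11/3, 9/2, 8/5, 11/3)
obs 4: x=3 → posterior Dirichlet(11/3, 9/2, 8/5, 14/3)
obs 5: x=0 → posterior Dirichlet(14/3, 9/2, 8/5, 14/3)
obs 6: x=2 → posterior Dirichlet(14/3, 9/2, 13/5, 14/3)
obs 7: x=1 → posterior Dirichlet(14/3, 11/2, 13/5, 14/3)
obs 8: x=2 → posterior Dirichlet(14/3, 11/2, 18/5, 14/3)
obs 9: x=0 → posterior Dirichlet(17/3, 11/2, 18/5, 14/3)

170/583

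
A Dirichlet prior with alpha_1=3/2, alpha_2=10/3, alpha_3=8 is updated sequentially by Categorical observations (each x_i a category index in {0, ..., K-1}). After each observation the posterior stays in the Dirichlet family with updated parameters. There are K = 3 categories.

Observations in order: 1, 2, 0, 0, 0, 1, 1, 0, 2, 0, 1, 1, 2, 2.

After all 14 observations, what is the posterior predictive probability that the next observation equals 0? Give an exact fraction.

39/161

obs 1: x=1 → posterior Dirichlet(3/2, 13/3, 8)
obs 2: x=2 → posterior Dirichlet(3/2, 13/3, 9)
obs 3: x=0 → posterior Dirichlet(5/2, 13/3, 9)
obs 4: x=0 → posterior Dirichlet(7/2, 13/3, 9)
obs 5: x=0 → posterior Dirichlet(9/2, 13/3, 9)
obs 6: x=1 → posterior Dirichlet(9/2, 16/3, 9)
obs 7: x=1 → posterior Dirichlet(9/2, 19/3, 9)
obs 8: x=0 → posterior Dirichlet(11/2, 19/3, 9)
obs 9: x=2 → posterior Dirichlet(11/2, 19/3, 10)
obs 10: x=0 → posterior Dirichlet(13/2, 19/3, 10)
obs 11: x=1 → posterior Dirichlet(13/2, 22/3, 10)
obs 12: x=1 → posterior Dirichlet(13/2, 25/3, 10)
obs 13: x=2 → posterior Dirichlet(13/2, 25/3, 11)
obs 14: x=2 → posterior Dirichlet(13/2, 25/3, 12)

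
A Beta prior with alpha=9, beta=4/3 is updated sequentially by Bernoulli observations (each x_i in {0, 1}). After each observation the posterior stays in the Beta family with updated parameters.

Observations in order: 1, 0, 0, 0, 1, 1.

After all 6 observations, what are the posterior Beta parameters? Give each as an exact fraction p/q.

obs 1: x=1 → posterior Beta(10, 4/3)
obs 2: x=0 → posterior Beta(10, 7/3)
obs 3: x=0 → posterior Beta(10, 10/3)
obs 4: x=0 → posterior Beta(10, 13/3)
obs 5: x=1 → posterior Beta(11, 13/3)
obs 6: x=1 → posterior Beta(12, 13/3)

alpha=12, beta=13/3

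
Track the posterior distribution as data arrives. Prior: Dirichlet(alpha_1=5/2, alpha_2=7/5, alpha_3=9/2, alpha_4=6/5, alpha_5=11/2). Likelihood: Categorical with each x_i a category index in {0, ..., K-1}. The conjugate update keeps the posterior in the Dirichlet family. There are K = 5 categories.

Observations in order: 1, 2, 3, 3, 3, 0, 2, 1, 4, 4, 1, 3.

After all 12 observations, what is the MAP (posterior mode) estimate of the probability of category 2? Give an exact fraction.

55/221

obs 1: x=1 → posterior Dirichlet(5/2, 12/5, 9/2, 6/5, 11/2)
obs 2: x=2 → posterior Dirichlet(5/2, 12/5, 11/2, 6/5, 11/2)
obs 3: x=3 → posterior Dirichlet(5/2, 12/5, 11/2, 11/5, 11/2)
obs 4: x=3 → posterior Dirichlet(5/2, 12/5, 11/2, 16/5, 11/2)
obs 5: x=3 → posterior Dirichlet(5/2, 12/5, 11/2, 21/5, 11/2)
obs 6: x=0 → posterior Dirichlet(7/2, 12/5, 11/2, 21/5, 11/2)
obs 7: x=2 → posterior Dirichlet(7/2, 12/5, 13/2, 21/5, 11/2)
obs 8: x=1 → posterior Dirichlet(7/2, 17/5, 13/2, 21/5, 11/2)
obs 9: x=4 → posterior Dirichlet(7/2, 17/5, 13/2, 21/5, 13/2)
obs 10: x=4 → posterior Dirichlet(7/2, 17/5, 13/2, 21/5, 15/2)
obs 11: x=1 → posterior Dirichlet(7/2, 22/5, 13/2, 21/5, 15/2)
obs 12: x=3 → posterior Dirichlet(7/2, 22/5, 13/2, 26/5, 15/2)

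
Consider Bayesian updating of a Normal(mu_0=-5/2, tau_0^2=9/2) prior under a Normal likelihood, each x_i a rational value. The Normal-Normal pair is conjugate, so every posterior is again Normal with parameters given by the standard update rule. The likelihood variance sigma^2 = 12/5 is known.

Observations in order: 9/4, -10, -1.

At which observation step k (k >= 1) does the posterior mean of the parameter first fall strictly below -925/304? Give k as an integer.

obs 1: x=9/4 → posterior Normal(55/92, 36/23)
obs 2: x=-10 → posterior Normal(-545/152, 18/19)
obs 3: x=-1 → posterior Normal(-605/212, 36/53)

k = 2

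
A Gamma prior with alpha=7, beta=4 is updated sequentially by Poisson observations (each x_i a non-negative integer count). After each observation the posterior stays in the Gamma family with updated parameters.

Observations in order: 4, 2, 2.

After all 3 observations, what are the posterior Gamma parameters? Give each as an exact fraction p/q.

alpha=15, beta=7

obs 1: x=4 → posterior Gamma(11, 5)
obs 2: x=2 → posterior Gamma(13, 6)
obs 3: x=2 → posterior Gamma(15, 7)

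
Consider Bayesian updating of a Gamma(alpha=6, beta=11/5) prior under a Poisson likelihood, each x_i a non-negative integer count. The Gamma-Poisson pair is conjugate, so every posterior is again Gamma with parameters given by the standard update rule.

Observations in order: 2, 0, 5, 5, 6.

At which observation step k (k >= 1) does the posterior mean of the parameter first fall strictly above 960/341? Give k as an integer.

k = 4

obs 1: x=2 → posterior Gamma(8, 16/5)
obs 2: x=0 → posterior Gamma(8, 21/5)
obs 3: x=5 → posterior Gamma(13, 26/5)
obs 4: x=5 → posterior Gamma(18, 31/5)
obs 5: x=6 → posterior Gamma(24, 36/5)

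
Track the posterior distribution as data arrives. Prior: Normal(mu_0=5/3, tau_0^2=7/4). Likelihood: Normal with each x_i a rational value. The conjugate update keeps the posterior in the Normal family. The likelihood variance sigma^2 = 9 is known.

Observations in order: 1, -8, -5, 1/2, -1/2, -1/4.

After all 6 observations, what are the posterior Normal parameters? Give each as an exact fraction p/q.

obs 1: x=1 → posterior Normal(67/43, 63/43)
obs 2: x=-8 → posterior Normal(11/50, 63/50)
obs 3: x=-5 → posterior Normal(-8/19, 21/19)
obs 4: x=1/2 → posterior Normal(-41/128, 63/64)
obs 5: x=-1/2 → posterior Normal(-24/71, 63/71)
obs 6: x=-1/4 → posterior Normal(-103/312, 21/26)

mu_0=-103/312, tau_0^2=21/26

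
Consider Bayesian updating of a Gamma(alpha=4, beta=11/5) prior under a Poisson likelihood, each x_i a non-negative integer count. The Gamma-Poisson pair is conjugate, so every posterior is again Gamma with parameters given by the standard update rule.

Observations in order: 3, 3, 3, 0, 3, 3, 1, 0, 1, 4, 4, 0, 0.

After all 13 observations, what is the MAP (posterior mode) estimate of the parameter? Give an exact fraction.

35/19

obs 1: x=3 → posterior Gamma(7, 16/5)
obs 2: x=3 → posterior Gamma(10, 21/5)
obs 3: x=3 → posterior Gamma(13, 26/5)
obs 4: x=0 → posterior Gamma(13, 31/5)
obs 5: x=3 → posterior Gamma(16, 36/5)
obs 6: x=3 → posterior Gamma(19, 41/5)
obs 7: x=1 → posterior Gamma(20, 46/5)
obs 8: x=0 → posterior Gamma(20, 51/5)
obs 9: x=1 → posterior Gamma(21, 56/5)
obs 10: x=4 → posterior Gamma(25, 61/5)
obs 11: x=4 → posterior Gamma(29, 66/5)
obs 12: x=0 → posterior Gamma(29, 71/5)
obs 13: x=0 → posterior Gamma(29, 76/5)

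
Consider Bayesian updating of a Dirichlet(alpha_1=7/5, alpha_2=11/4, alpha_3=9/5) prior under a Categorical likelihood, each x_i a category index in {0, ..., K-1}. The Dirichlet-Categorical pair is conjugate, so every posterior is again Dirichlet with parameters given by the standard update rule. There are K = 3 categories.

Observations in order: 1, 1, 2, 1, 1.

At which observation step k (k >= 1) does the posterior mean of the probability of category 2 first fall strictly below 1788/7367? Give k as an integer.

obs 1: x=1 → posterior Dirichlet(7/5, 15/4, 9/5)
obs 2: x=1 → posterior Dirichlet(7/5, 19/4, 9/5)
obs 3: x=2 → posterior Dirichlet(7/5, 19/4, 14/5)
obs 4: x=1 → posterior Dirichlet(7/5, 23/4, 14/5)
obs 5: x=1 → posterior Dirichlet(7/5, 27/4, 14/5)

k = 2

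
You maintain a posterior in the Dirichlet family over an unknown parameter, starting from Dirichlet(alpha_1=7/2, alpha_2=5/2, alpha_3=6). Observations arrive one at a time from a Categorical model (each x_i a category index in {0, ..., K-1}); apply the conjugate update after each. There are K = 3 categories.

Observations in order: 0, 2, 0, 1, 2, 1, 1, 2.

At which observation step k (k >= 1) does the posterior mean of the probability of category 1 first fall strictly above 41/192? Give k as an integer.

k = 4

obs 1: x=0 → posterior Dirichlet(9/2, 5/2, 6)
obs 2: x=2 → posterior Dirichlet(9/2, 5/2, 7)
obs 3: x=0 → posterior Dirichlet(11/2, 5/2, 7)
obs 4: x=1 → posterior Dirichlet(11/2, 7/2, 7)
obs 5: x=2 → posterior Dirichlet(11/2, 7/2, 8)
obs 6: x=1 → posterior Dirichlet(11/2, 9/2, 8)
obs 7: x=1 → posterior Dirichlet(11/2, 11/2, 8)
obs 8: x=2 → posterior Dirichlet(11/2, 11/2, 9)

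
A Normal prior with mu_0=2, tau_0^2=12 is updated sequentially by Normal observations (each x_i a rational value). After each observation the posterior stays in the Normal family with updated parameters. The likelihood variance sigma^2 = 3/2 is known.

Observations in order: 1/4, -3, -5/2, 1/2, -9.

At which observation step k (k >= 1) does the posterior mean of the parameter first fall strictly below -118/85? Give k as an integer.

obs 1: x=1/4 → posterior Normal(4/9, 4/3)
obs 2: x=-3 → posterior Normal(-20/17, 12/17)
obs 3: x=-5/2 → posterior Normal(-8/5, 12/25)
obs 4: x=1/2 → posterior Normal(-12/11, 4/11)
obs 5: x=-9 → posterior Normal(-108/41, 12/41)

k = 3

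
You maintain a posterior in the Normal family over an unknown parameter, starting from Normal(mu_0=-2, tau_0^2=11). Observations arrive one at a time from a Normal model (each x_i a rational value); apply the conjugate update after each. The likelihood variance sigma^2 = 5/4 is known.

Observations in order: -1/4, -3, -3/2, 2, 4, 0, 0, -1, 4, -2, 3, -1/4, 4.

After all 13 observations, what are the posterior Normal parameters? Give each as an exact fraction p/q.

obs 1: x=-1/4 → posterior Normal(-3/7, 55/49)
obs 2: x=-3 → posterior Normal(-51/31, 55/93)
obs 3: x=-3/2 → posterior Normal(-219/137, 55/137)
obs 4: x=2 → posterior Normal(-131/181, 55/181)
obs 5: x=4 → posterior Normal(1/5, 11/45)
obs 6: x=0 → posterior Normal(45/269, 55/269)
obs 7: x=0 → posterior Normal(45/313, 55/313)
obs 8: x=-1 → posterior Normal(1/357, 55/357)
obs 9: x=4 → posterior Normal(177/401, 55/401)
obs 10: x=-2 → posterior Normal(1/5, 11/89)
obs 11: x=3 → posterior Normal(221/489, 55/489)
obs 12: x=-1/4 → posterior Normal(210/533, 55/533)
obs 13: x=4 → posterior Normal(386/577, 55/577)

mu_0=386/577, tau_0^2=55/577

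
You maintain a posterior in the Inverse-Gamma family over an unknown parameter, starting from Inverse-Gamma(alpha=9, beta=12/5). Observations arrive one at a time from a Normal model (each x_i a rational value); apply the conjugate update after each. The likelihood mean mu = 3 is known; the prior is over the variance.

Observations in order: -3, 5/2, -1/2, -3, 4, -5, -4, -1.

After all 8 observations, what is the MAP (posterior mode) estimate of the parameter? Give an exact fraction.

2193/280

obs 1: x=-3 → posterior Inverse-Gamma(19/2, 102/5)
obs 2: x=5/2 → posterior Inverse-Gamma(10, 821/40)
obs 3: x=-1/2 → posterior Inverse-Gamma(21/2, 533/20)
obs 4: x=-3 → posterior Inverse-Gamma(11, 893/20)
obs 5: x=4 → posterior Inverse-Gamma(23/2, 903/20)
obs 6: x=-5 → posterior Inverse-Gamma(12, 1543/20)
obs 7: x=-4 → posterior Inverse-Gamma(25/2, 2033/20)
obs 8: x=-1 → posterior Inverse-Gamma(13, 2193/20)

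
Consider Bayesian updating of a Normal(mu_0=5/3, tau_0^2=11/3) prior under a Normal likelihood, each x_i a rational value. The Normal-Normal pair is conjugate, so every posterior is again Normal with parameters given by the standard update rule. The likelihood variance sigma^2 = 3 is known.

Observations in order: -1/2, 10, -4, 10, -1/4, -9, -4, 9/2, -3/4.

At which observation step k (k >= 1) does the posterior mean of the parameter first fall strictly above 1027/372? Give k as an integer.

k = 2

obs 1: x=-1/2 → posterior Normal(19/40, 33/20)
obs 2: x=10 → posterior Normal(239/62, 33/31)
obs 3: x=-4 → posterior Normal(151/84, 11/14)
obs 4: x=10 → posterior Normal(7/2, 33/53)
obs 5: x=-1/4 → posterior Normal(731/256, 33/64)
obs 6: x=-9 → posterior Normal(67/60, 11/25)
obs 7: x=-4 → posterior Normal(159/344, 33/86)
obs 8: x=9/2 → posterior Normal(357/388, 33/97)
obs 9: x=-3/4 → posterior Normal(3/4, 11/36)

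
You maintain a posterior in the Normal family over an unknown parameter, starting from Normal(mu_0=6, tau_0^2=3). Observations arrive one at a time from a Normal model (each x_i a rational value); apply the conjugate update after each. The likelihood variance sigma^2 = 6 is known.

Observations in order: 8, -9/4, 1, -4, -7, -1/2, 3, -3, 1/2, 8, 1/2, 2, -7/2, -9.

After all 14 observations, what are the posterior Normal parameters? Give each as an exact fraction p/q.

mu_0=23/64, tau_0^2=3/8

obs 1: x=8 → posterior Normal(20/3, 2)
obs 2: x=-9/4 → posterior Normal(71/16, 3/2)
obs 3: x=1 → posterior Normal(15/4, 6/5)
obs 4: x=-4 → posterior Normal(59/24, 1)
obs 5: x=-7 → posterior Normal(31/28, 6/7)
obs 6: x=-1/2 → posterior Normal(29/32, 3/4)
obs 7: x=3 → posterior Normal(41/36, 2/3)
obs 8: x=-3 → posterior Normal(29/40, 3/5)
obs 9: x=1/2 → posterior Normal(31/44, 6/11)
obs 10: x=8 → posterior Normal(21/16, 1/2)
obs 11: x=1/2 → posterior Normal(5/4, 6/13)
obs 12: x=2 → posterior Normal(73/56, 3/7)
obs 13: x=-7/2 → posterior Normal(59/60, 2/5)
obs 14: x=-9 → posterior Normal(23/64, 3/8)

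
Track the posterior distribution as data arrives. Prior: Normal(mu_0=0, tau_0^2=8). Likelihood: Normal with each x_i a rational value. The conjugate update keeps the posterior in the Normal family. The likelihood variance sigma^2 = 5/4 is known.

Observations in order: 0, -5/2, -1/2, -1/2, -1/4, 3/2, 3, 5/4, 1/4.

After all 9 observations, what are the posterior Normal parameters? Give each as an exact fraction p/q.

obs 1: x=0 → posterior Normal(0, 40/37)
obs 2: x=-5/2 → posterior Normal(-80/69, 40/69)
obs 3: x=-1/2 → posterior Normal(-96/101, 40/101)
obs 4: x=-1/2 → posterior Normal(-16/19, 40/133)
obs 5: x=-1/4 → posterior Normal(-8/11, 8/33)
obs 6: x=3/2 → posterior Normal(-72/197, 40/197)
obs 7: x=3 → posterior Normal(24/229, 40/229)
obs 8: x=5/4 → posterior Normal(64/261, 40/261)
obs 9: x=1/4 → posterior Normal(72/293, 40/293)

mu_0=72/293, tau_0^2=40/293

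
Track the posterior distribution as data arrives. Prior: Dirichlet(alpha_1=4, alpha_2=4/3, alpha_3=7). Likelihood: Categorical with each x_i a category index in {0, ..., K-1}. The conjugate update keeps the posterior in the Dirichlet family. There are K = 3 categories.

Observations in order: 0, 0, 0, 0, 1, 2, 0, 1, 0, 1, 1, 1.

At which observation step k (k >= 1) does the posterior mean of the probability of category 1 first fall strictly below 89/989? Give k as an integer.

k = 3

obs 1: x=0 → posterior Dirichlet(5, 4/3, 7)
obs 2: x=0 → posterior Dirichlet(6, 4/3, 7)
obs 3: x=0 → posterior Dirichlet(7, 4/3, 7)
obs 4: x=0 → posterior Dirichlet(8, 4/3, 7)
obs 5: x=1 → posterior Dirichlet(8, 7/3, 7)
obs 6: x=2 → posterior Dirichlet(8, 7/3, 8)
obs 7: x=0 → posterior Dirichlet(9, 7/3, 8)
obs 8: x=1 → posterior Dirichlet(9, 10/3, 8)
obs 9: x=0 → posterior Dirichlet(10, 10/3, 8)
obs 10: x=1 → posterior Dirichlet(10, 13/3, 8)
obs 11: x=1 → posterior Dirichlet(10, 16/3, 8)
obs 12: x=1 → posterior Dirichlet(10, 19/3, 8)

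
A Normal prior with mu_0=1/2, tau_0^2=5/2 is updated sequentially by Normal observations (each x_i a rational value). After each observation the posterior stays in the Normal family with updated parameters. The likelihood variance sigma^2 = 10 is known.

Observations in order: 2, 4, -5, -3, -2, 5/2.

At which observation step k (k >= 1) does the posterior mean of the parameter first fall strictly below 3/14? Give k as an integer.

obs 1: x=2 → posterior Normal(4/5, 2)
obs 2: x=4 → posterior Normal(4/3, 5/3)
obs 3: x=-5 → posterior Normal(3/7, 10/7)
obs 4: x=-3 → posterior Normal(0, 5/4)
obs 5: x=-2 → posterior Normal(-2/9, 10/9)
obs 6: x=5/2 → posterior Normal(1/20, 1)

k = 4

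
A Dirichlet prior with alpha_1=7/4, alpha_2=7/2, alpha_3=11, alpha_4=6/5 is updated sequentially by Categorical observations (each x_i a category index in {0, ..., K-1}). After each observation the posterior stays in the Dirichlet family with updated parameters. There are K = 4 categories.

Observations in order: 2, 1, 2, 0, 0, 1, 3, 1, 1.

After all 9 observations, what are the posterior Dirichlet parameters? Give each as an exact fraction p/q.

alpha_1=15/4, alpha_2=15/2, alpha_3=13, alpha_4=11/5

obs 1: x=2 → posterior Dirichlet(7/4, 7/2, 12, 6/5)
obs 2: x=1 → posterior Dirichlet(7/4, 9/2, 12, 6/5)
obs 3: x=2 → posterior Dirichlet(7/4, 9/2, 13, 6/5)
obs 4: x=0 → posterior Dirichlet(11/4, 9/2, 13, 6/5)
obs 5: x=0 → posterior Dirichlet(15/4, 9/2, 13, 6/5)
obs 6: x=1 → posterior Dirichlet(15/4, 11/2, 13, 6/5)
obs 7: x=3 → posterior Dirichlet(15/4, 11/2, 13, 11/5)
obs 8: x=1 → posterior Dirichlet(15/4, 13/2, 13, 11/5)
obs 9: x=1 → posterior Dirichlet(15/4, 15/2, 13, 11/5)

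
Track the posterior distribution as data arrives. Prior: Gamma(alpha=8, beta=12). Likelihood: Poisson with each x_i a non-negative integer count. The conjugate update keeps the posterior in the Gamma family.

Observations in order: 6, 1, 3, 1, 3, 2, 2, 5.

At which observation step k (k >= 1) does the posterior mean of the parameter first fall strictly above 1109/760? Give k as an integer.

obs 1: x=6 → posterior Gamma(14, 13)
obs 2: x=1 → posterior Gamma(15, 14)
obs 3: x=3 → posterior Gamma(18, 15)
obs 4: x=1 → posterior Gamma(19, 16)
obs 5: x=3 → posterior Gamma(22, 17)
obs 6: x=2 → posterior Gamma(24, 18)
obs 7: x=2 → posterior Gamma(26, 19)
obs 8: x=5 → posterior Gamma(31, 20)

k = 8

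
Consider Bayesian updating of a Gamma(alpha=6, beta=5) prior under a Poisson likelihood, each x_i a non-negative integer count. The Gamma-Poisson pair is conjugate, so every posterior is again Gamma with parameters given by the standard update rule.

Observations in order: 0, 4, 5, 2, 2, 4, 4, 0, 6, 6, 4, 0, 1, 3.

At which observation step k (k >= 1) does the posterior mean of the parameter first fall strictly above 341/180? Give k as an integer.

k = 5

obs 1: x=0 → posterior Gamma(6, 6)
obs 2: x=4 → posterior Gamma(10, 7)
obs 3: x=5 → posterior Gamma(15, 8)
obs 4: x=2 → posterior Gamma(17, 9)
obs 5: x=2 → posterior Gamma(19, 10)
obs 6: x=4 → posterior Gamma(23, 11)
obs 7: x=4 → posterior Gamma(27, 12)
obs 8: x=0 → posterior Gamma(27, 13)
obs 9: x=6 → posterior Gamma(33, 14)
obs 10: x=6 → posterior Gamma(39, 15)
obs 11: x=4 → posterior Gamma(43, 16)
obs 12: x=0 → posterior Gamma(43, 17)
obs 13: x=1 → posterior Gamma(44, 18)
obs 14: x=3 → posterior Gamma(47, 19)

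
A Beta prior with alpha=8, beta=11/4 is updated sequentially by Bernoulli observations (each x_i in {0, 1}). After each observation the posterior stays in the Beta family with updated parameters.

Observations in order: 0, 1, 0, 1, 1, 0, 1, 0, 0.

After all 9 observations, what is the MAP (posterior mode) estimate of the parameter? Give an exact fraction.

44/71

obs 1: x=0 → posterior Beta(8, 15/4)
obs 2: x=1 → posterior Beta(9, 15/4)
obs 3: x=0 → posterior Beta(9, 19/4)
obs 4: x=1 → posterior Beta(10, 19/4)
obs 5: x=1 → posterior Beta(11, 19/4)
obs 6: x=0 → posterior Beta(11, 23/4)
obs 7: x=1 → posterior Beta(12, 23/4)
obs 8: x=0 → posterior Beta(12, 27/4)
obs 9: x=0 → posterior Beta(12, 31/4)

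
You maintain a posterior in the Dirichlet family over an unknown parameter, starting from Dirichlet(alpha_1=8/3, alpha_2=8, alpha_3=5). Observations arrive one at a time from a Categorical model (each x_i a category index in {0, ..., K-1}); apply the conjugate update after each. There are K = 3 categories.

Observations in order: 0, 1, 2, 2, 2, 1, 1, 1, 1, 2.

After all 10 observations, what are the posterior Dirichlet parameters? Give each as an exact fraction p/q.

obs 1: x=0 → posterior Dirichlet(11/3, 8, 5)
obs 2: x=1 → posterior Dirichlet(11/3, 9, 5)
obs 3: x=2 → posterior Dirichlet(11/3, 9, 6)
obs 4: x=2 → posterior Dirichlet(11/3, 9, 7)
obs 5: x=2 → posterior Dirichlet(11/3, 9, 8)
obs 6: x=1 → posterior Dirichlet(11/3, 10, 8)
obs 7: x=1 → posterior Dirichlet(11/3, 11, 8)
obs 8: x=1 → posterior Dirichlet(11/3, 12, 8)
obs 9: x=1 → posterior Dirichlet(11/3, 13, 8)
obs 10: x=2 → posterior Dirichlet(11/3, 13, 9)

alpha_1=11/3, alpha_2=13, alpha_3=9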